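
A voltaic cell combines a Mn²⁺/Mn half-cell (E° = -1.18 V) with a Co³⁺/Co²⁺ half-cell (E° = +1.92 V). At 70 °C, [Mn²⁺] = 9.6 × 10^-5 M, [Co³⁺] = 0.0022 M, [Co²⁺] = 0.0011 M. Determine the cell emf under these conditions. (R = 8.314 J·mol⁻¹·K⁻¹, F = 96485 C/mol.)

3.26 V

The Co³⁺/Co²⁺ couple has the higher reduction potential and acts as the cathode, so E°_cell = +1.92 − (-1.18) = 3.10 V.
Balancing electrons gives n = 2; the reaction quotient is Q = [Mn²⁺]·[Co²⁺]^2/[Co³⁺]^2 = 2.4 × 10^-5.
E = E° − (RT/nF) ln Q = 3.10 − (8.314×343)/(2×96485) × (-10.637) = 3.100 + 0.157 = 3.257 V.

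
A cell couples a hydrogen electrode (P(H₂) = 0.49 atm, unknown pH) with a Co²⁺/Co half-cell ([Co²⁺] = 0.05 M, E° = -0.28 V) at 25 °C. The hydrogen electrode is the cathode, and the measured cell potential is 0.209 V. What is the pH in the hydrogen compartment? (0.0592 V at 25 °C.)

E°_cell = 0.28 V and n = 2.
log Q = n(E° − E)/0.0592 = 2×(0.28 − 0.209)/0.0592 = 2.399.
With Q = [Co²⁺]·P(H₂) / [H⁺]^2, solving for [H⁺] gives log[H⁺] = -2.005, so pH = 2.00.

pH = 2.00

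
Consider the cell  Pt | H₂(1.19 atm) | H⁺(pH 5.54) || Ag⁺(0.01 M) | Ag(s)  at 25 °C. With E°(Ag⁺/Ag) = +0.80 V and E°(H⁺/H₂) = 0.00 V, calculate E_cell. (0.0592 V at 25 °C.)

The Ag⁺/Ag couple is the cathode, so E°_cell = 0.80 V; n = 2.
[H⁺] = 10^(−5.54) = 2.9 × 10^-6 M, and Q = [H⁺]^2 / ([Ag⁺]^2·P(H₂)) = 6.99 × 10^-8.
E = E° − (0.0592/2) log Q = 0.80 − (0.0592/2)(-7.156) = 1.012 V.

1.01 V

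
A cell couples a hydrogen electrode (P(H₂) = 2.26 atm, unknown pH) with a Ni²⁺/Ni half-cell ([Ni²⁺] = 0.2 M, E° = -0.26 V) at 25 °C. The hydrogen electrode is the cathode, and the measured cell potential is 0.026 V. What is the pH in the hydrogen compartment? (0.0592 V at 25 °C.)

E°_cell = 0.26 V and n = 2.
log Q = n(E° − E)/0.0592 = 2×(0.26 − 0.026)/0.0592 = 7.905.
With Q = [Ni²⁺]·P(H₂) / [H⁺]^2, solving for [H⁺] gives log[H⁺] = -4.125, so pH = 4.13.

pH = 4.13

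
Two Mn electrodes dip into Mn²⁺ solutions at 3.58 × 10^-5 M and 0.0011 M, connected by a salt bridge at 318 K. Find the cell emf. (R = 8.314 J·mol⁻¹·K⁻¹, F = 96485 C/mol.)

0.047 V

Both half-cells are Mn²⁺/Mn, so E°_cell = 0. The concentrated side is the cathode; the cell reaction moves Mn²⁺ from high to low concentration with n = 2.
Q = [Mn²⁺]_dilute/[Mn²⁺]_conc = 3.58 × 10^-5/0.0011 = 0.0325.
E = 0 − (RT/nF) ln Q = −((8.314×318)/(2×96485))(-3.425) = 0.0469 V.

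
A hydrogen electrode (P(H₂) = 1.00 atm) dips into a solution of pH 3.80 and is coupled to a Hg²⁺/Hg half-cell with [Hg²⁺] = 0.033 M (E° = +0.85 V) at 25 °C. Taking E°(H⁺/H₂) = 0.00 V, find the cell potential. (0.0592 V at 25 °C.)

1.03 V

The Hg²⁺/Hg couple is the cathode, so E°_cell = 0.85 V; n = 2.
[H⁺] = 10^(−3.80) = 1.6 × 10^-4 M, and Q = [H⁺]^2 / ([Hg²⁺]·P(H₂)) = 7.61 × 10^-7.
E = E° − (0.0592/2) log Q = 0.85 − (0.0592/2)(-6.119) = 1.031 V.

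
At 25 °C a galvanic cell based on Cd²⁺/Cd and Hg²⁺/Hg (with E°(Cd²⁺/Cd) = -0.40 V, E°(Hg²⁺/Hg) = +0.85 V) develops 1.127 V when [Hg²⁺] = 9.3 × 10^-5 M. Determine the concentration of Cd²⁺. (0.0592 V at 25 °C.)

1.3 M

From the Nernst equation, log Q = n(E° − E)/0.0592 = 2(1.25 − 1.127)/0.0592 = 4.155, so Q = 1.43 × 10^4.
With Q = [Cd²⁺]/[Hg²⁺] and the known concentrations, [Cd²⁺] in the numerator gives [Cd²⁺] = 1.3 M.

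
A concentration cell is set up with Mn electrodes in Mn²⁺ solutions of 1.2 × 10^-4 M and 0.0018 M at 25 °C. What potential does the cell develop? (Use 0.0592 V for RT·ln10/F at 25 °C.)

Both half-cells are Mn²⁺/Mn, so E°_cell = 0. The concentrated side is the cathode; the cell reaction moves Mn²⁺ from high to low concentration with n = 2.
Q = [Mn²⁺]_dilute/[Mn²⁺]_conc = 1.2 × 10^-4/0.0018 = 0.0667.
E = 0 − (0.0592/2) log Q = −(0.0592/2)(-1.176) = 0.0348 V.

0.035 V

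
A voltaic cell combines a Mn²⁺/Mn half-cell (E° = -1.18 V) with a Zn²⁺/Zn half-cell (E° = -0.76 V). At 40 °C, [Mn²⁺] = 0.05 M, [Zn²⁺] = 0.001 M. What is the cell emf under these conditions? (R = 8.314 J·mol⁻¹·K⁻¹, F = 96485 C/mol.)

The Zn²⁺/Zn couple has the higher reduction potential and acts as the cathode, so E°_cell = -0.76 − (-1.18) = 0.42 V.
Balancing electrons gives n = 2; the reaction quotient is Q = [Mn²⁺]/[Zn²⁺] = 50.0.
E = E° − (RT/nF) ln Q = 0.42 − (8.314×313)/(2×96485) × (3.912) = 0.420 − 0.053 = 0.367 V.

0.367 V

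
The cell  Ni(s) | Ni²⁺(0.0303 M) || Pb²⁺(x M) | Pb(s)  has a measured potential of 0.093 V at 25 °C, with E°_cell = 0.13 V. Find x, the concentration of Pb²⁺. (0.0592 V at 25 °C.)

From the Nernst equation, log Q = n(E° − E)/0.0592 = 2(0.13 − 0.093)/0.0592 = 1.250, so Q = 17.8.
With Q = [Ni²⁺]/[Pb²⁺] and the known concentrations, [Pb²⁺] in the denominator gives [Pb²⁺] = 0.0017 M.

0.0017 M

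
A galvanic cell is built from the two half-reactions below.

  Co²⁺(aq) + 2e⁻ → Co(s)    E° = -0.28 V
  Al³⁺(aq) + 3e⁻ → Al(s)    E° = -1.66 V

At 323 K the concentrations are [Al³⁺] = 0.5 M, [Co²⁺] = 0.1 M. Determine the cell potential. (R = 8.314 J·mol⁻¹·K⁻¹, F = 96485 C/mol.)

1.35 V

The Co²⁺/Co couple has the higher reduction potential and acts as the cathode, so E°_cell = -0.28 − (-1.66) = 1.38 V.
Balancing electrons gives n = 6; the reaction quotient is Q = [Al³⁺]^2/[Co²⁺]^3 = 250.
E = E° − (RT/nF) ln Q = 1.38 − (8.314×323)/(6×96485) × (5.521) = 1.380 − 0.026 = 1.354 V.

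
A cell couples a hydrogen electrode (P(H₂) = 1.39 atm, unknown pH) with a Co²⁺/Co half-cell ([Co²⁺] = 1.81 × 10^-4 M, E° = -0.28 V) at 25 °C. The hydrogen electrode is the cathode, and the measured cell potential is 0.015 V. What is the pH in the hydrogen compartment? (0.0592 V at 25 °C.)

E°_cell = 0.28 V and n = 2.
log Q = n(E° − E)/0.0592 = 2×(0.28 − 0.015)/0.0592 = 8.953.
With Q = [Co²⁺]·P(H₂) / [H⁺]^2, solving for [H⁺] gives log[H⁺] = -6.276, so pH = 6.28.

pH = 6.28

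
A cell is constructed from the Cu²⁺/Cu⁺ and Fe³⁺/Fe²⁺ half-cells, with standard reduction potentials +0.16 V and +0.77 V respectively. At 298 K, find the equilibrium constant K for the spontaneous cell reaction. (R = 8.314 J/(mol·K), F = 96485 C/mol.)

2.1 × 10^10

E°_cell = +0.77 − (+0.16) = 0.61 V, with n = 1 electron transferred.
At equilibrium E = 0, so the Nernst equation gives ln K = nFE°/RT = (1)(96485)(0.61)/((8.314)(298)) = 23.76.
K = e^23.76 = 2.1 × 10^10.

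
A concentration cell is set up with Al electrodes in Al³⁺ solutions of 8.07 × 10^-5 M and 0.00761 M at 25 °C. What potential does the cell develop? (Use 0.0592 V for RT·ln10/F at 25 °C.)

0.039 V

Both half-cells are Al³⁺/Al, so E°_cell = 0. The concentrated side is the cathode; the cell reaction moves Al³⁺ from high to low concentration with n = 3.
Q = [Al³⁺]_dilute/[Al³⁺]_conc = 8.07 × 10^-5/0.00761 = 0.0106.
E = 0 − (0.0592/3) log Q = −(0.0592/3)(-1.975) = 0.0390 V.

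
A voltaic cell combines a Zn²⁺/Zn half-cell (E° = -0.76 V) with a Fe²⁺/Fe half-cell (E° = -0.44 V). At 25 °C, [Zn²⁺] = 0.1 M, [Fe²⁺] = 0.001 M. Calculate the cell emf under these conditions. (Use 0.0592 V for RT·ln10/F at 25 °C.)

0.261 V

The Fe²⁺/Fe couple has the higher reduction potential and acts as the cathode, so E°_cell = -0.44 − (-0.76) = 0.32 V.
Balancing electrons gives n = 2; the reaction quotient is Q = [Zn²⁺]/[Fe²⁺] = 100.
At 25 °C, E = E° − (0.0592/n) log Q = 0.32 − (0.0592/2)(2.000) = 0.320 − 0.059 = 0.261 V.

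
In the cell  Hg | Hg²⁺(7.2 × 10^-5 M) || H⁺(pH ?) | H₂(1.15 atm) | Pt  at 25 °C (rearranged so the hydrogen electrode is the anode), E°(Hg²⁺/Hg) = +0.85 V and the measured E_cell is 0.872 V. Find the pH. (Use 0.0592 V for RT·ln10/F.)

E°_cell = 0.85 V and n = 2.
log Q = n(E° − E)/0.0592 = 2×(0.85 − 0.872)/0.0592 = -0.743.
With Q = [H⁺]^2 / ([Hg²⁺]·P(H₂)), solving for [H⁺] gives log[H⁺] = -2.413, so pH = 2.41.

pH = 2.41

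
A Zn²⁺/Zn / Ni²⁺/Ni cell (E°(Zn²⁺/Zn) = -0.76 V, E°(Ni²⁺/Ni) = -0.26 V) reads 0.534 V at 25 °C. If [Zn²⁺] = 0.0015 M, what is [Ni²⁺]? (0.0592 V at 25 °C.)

0.021 M

From the Nernst equation, log Q = n(E° − E)/0.0592 = 2(0.50 − 0.534)/0.0592 = -1.149, so Q = 0.0710.
With Q = [Zn²⁺]/[Ni²⁺] and the known concentrations, [Ni²⁺] in the denominator gives [Ni²⁺] = 0.021 M.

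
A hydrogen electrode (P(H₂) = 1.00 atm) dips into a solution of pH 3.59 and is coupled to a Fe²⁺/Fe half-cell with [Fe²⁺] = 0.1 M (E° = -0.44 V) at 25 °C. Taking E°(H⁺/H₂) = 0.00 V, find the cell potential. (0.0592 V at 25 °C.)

The hydrogen couple is the cathode, so E°_cell = 0.44 V; n = 2.
[H⁺] = 10^(−3.59) = 2.6 × 10^-4 M, and Q = [Fe²⁺]·P(H₂) / [H⁺]^2 = 1.51 × 10^6.
E = E° − (0.0592/2) log Q = 0.44 − (0.0592/2)(6.180) = 0.257 V.

0.26 V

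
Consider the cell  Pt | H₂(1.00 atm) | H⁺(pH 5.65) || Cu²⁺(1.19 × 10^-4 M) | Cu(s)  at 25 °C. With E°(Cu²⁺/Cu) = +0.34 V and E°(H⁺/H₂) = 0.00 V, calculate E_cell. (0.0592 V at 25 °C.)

0.56 V

The Cu²⁺/Cu couple is the cathode, so E°_cell = 0.34 V; n = 2.
[H⁺] = 10^(−5.65) = 2.2 × 10^-6 M, and Q = [H⁺]^2 / ([Cu²⁺]·P(H₂)) = 4.21 × 10^-8.
E = E° − (0.0592/2) log Q = 0.34 − (0.0592/2)(-7.376) = 0.558 V.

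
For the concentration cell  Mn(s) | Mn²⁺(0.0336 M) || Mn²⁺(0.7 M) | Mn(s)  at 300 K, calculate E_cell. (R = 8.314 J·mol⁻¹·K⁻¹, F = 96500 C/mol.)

Both half-cells are Mn²⁺/Mn, so E°_cell = 0. The concentrated side is the cathode; the cell reaction moves Mn²⁺ from high to low concentration with n = 2.
Q = [Mn²⁺]_dilute/[Mn²⁺]_conc = 0.0336/0.7 = 0.0480.
E = 0 − (RT/nF) ln Q = −((8.314×300)/(2×96500))(-3.037) = 0.0392 V.

0.039 V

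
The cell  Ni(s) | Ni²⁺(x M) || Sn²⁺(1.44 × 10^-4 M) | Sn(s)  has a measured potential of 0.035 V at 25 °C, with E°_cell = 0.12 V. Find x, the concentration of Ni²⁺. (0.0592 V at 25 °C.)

0.11 M

From the Nernst equation, log Q = n(E° − E)/0.0592 = 2(0.12 − 0.035)/0.0592 = 2.872, so Q = 744.
With Q = [Ni²⁺]/[Sn²⁺] and the known concentrations, [Ni²⁺] in the numerator gives [Ni²⁺] = 0.11 M.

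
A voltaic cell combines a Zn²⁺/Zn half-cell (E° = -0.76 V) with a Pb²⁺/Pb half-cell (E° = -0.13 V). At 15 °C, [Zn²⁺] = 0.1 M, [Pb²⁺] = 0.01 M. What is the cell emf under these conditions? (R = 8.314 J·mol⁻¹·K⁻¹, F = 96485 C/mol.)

0.601 V

The Pb²⁺/Pb couple has the higher reduction potential and acts as the cathode, so E°_cell = -0.13 − (-0.76) = 0.63 V.
Balancing electrons gives n = 2; the reaction quotient is Q = [Zn²⁺]/[Pb²⁺] = 10.0.
E = E° − (RT/nF) ln Q = 0.63 − (8.314×288)/(2×96485) × (2.303) = 0.630 − 0.029 = 0.601 V.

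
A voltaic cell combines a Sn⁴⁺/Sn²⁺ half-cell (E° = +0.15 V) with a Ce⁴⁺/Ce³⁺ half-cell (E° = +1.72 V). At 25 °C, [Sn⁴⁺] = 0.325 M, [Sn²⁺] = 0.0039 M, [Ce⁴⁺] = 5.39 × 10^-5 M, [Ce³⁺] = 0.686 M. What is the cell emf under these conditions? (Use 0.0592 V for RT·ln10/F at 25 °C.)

1.27 V

The Ce⁴⁺/Ce³⁺ couple has the higher reduction potential and acts as the cathode, so E°_cell = +1.72 − (+0.15) = 1.57 V.
Balancing electrons gives n = 2; the reaction quotient is Q = [Sn⁴⁺]·[Ce³⁺]^2/([Sn²⁺]·[Ce⁴⁺]^2) = 1.35 × 10^10.
At 25 °C, E = E° − (0.0592/n) log Q = 1.57 − (0.0592/2)(10.130) = 1.570 − 0.300 = 1.270 V.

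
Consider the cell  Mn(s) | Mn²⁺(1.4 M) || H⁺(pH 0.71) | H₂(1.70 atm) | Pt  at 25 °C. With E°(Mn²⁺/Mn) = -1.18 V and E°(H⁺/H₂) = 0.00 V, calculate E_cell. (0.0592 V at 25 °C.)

1.13 V

The hydrogen couple is the cathode, so E°_cell = 1.18 V; n = 2.
[H⁺] = 10^(−0.71) = 0.19 M, and Q = [Mn²⁺]·P(H₂) / [H⁺]^2 = 62.6.
E = E° − (0.0592/2) log Q = 1.18 − (0.0592/2)(1.797) = 1.127 V.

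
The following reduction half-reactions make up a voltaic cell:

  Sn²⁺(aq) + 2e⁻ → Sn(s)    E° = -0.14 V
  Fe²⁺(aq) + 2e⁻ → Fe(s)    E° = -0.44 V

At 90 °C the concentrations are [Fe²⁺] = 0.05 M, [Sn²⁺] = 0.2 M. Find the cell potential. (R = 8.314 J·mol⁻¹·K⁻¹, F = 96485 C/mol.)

0.322 V

The Sn²⁺/Sn couple has the higher reduction potential and acts as the cathode, so E°_cell = -0.14 − (-0.44) = 0.30 V.
Balancing electrons gives n = 2; the reaction quotient is Q = [Fe²⁺]/[Sn²⁺] = 0.250.
E = E° − (RT/nF) ln Q = 0.30 − (8.314×363)/(2×96485) × (-1.386) = 0.300 + 0.022 = 0.322 V.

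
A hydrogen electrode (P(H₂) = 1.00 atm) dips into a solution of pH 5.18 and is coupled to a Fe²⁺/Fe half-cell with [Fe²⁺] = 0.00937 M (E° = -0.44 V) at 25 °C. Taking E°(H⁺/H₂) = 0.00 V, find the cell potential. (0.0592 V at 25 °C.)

0.19 V

The hydrogen couple is the cathode, so E°_cell = 0.44 V; n = 2.
[H⁺] = 10^(−5.18) = 6.6 × 10^-6 M, and Q = [Fe²⁺]·P(H₂) / [H⁺]^2 = 2.15 × 10^8.
E = E° − (0.0592/2) log Q = 0.44 − (0.0592/2)(8.332) = 0.193 V.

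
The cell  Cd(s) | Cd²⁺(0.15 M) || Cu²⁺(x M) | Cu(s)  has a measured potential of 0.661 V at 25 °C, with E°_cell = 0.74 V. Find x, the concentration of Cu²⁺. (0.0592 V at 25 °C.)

From the Nernst equation, log Q = n(E° − E)/0.0592 = 2(0.74 − 0.661)/0.0592 = 2.669, so Q = 467.
With Q = [Cd²⁺]/[Cu²⁺] and the known concentrations, [Cu²⁺] in the denominator gives [Cu²⁺] = 3.2 × 10^-4 M.

3.2 × 10^-4 M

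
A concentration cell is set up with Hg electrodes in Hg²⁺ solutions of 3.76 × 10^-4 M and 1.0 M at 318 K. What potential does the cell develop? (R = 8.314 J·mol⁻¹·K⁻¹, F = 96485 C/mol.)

Both half-cells are Hg²⁺/Hg, so E°_cell = 0. The concentrated side is the cathode; the cell reaction moves Hg²⁺ from high to low concentration with n = 2.
Q = [Hg²⁺]_dilute/[Hg²⁺]_conc = 3.76 × 10^-4/1.0 = 3.76 × 10^-4.
E = 0 − (RT/nF) ln Q = −((8.314×318)/(2×96485))(-7.886) = 0.1080 V.

0.11 V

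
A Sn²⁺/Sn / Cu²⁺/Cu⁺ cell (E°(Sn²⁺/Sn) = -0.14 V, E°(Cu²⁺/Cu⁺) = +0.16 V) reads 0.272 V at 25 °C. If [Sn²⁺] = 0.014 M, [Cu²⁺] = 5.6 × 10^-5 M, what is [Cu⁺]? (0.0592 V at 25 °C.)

From the Nernst equation, log Q = n(E° − E)/0.0592 = 2(0.30 − 0.272)/0.0592 = 0.946, so Q = 8.83.
With Q = [Sn²⁺]·[Cu⁺]^2/[Cu²⁺]^2 and the known concentrations, [Cu⁺]^2 in the numerator gives [Cu⁺] = 0.0014 M.

0.0014 M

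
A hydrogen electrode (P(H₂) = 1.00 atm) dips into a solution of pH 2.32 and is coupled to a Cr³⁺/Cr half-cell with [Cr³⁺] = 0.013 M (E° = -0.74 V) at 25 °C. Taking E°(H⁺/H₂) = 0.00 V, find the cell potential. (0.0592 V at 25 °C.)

The hydrogen couple is the cathode, so E°_cell = 0.74 V; n = 6.
[H⁺] = 10^(−2.32) = 0.0048 M, and Q = [Cr³⁺]^2·P(H₂)^3 / [H⁺]^6 = 1.41 × 10^10.
E = E° − (0.0592/6) log Q = 0.74 − (0.0592/6)(10.148) = 0.640 V.

0.64 V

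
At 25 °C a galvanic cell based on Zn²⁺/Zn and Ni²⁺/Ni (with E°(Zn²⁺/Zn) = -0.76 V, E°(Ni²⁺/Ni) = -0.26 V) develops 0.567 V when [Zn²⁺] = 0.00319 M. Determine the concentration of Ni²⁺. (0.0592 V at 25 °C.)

0.59 M

From the Nernst equation, log Q = n(E° − E)/0.0592 = 2(0.50 − 0.567)/0.0592 = -2.264, so Q = 0.00545.
With Q = [Zn²⁺]/[Ni²⁺] and the known concentrations, [Ni²⁺] in the denominator gives [Ni²⁺] = 0.59 M.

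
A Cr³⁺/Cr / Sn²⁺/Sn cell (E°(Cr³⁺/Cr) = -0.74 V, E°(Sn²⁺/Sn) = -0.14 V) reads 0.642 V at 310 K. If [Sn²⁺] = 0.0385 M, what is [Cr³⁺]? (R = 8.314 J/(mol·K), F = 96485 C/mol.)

From the Nernst equation, ln Q = nF(E° − E)/RT = 6×96485×(0.60 − 0.642)/(8.314×310) = -9.434, so Q = 8 × 10^-5.
With Q = [Cr³⁺]^2/[Sn²⁺]^3 and the known concentrations, [Cr³⁺]^2 in the numerator gives [Cr³⁺] = 6.8 × 10^-5 M.

6.8 × 10^-5 M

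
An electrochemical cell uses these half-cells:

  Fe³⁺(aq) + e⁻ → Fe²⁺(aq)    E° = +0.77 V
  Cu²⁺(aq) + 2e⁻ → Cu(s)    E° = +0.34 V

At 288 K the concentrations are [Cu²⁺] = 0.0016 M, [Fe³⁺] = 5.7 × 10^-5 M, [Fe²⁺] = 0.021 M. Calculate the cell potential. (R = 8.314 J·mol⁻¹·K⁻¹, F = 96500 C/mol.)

0.363 V

The Fe³⁺/Fe²⁺ couple has the higher reduction potential and acts as the cathode, so E°_cell = +0.77 − (+0.34) = 0.43 V.
Balancing electrons gives n = 2; the reaction quotient is Q = [Cu²⁺]·[Fe²⁺]^2/[Fe³⁺]^2 = 217.
E = E° − (RT/nF) ln Q = 0.43 − (8.314×288)/(2×96500) × (5.381) = 0.430 − 0.067 = 0.363 V.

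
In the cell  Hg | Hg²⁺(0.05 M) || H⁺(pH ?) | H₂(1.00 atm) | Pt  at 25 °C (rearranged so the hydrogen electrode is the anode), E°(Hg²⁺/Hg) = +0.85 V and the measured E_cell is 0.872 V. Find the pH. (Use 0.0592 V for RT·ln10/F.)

pH = 1.02

E°_cell = 0.85 V and n = 2.
log Q = n(E° − E)/0.0592 = 2×(0.85 − 0.872)/0.0592 = -0.743.
With Q = [H⁺]^2 / ([Hg²⁺]·P(H₂)), solving for [H⁺] gives log[H⁺] = -1.022, so pH = 1.02.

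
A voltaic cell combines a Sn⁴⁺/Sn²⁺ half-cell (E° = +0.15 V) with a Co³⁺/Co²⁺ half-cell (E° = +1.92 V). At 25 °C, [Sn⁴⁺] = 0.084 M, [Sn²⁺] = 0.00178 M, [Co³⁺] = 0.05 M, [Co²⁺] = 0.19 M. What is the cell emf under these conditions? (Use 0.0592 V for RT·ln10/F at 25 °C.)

1.69 V

The Co³⁺/Co²⁺ couple has the higher reduction potential and acts as the cathode, so E°_cell = +1.92 − (+0.15) = 1.77 V.
Balancing electrons gives n = 2; the reaction quotient is Q = [Sn⁴⁺]·[Co²⁺]^2/([Sn²⁺]·[Co³⁺]^2) = 681.
At 25 °C, E = E° − (0.0592/n) log Q = 1.77 − (0.0592/2)(2.833) = 1.770 − 0.084 = 1.686 V.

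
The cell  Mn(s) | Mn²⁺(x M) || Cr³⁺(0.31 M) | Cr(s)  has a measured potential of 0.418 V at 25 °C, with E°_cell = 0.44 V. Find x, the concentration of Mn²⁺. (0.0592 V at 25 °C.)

2.5 M

From the Nernst equation, log Q = n(E° − E)/0.0592 = 6(0.44 − 0.418)/0.0592 = 2.230, so Q = 170.
With Q = [Mn²⁺]^3/[Cr³⁺]^2 and the known concentrations, [Mn²⁺]^3 in the numerator gives [Mn²⁺] = 2.5 M.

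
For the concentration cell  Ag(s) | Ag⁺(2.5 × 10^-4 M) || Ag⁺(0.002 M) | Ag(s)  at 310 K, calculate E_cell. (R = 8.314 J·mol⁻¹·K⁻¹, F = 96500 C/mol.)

Both half-cells are Ag⁺/Ag, so E°_cell = 0. The concentrated side is the cathode; the cell reaction moves Ag⁺ from high to low concentration with n = 1.
Q = [Ag⁺]_dilute/[Ag⁺]_conc = 2.5 × 10^-4/0.002 = 0.125.
E = 0 − (RT/nF) ln Q = −((8.314×310)/(1×96500))(-2.079) = 0.0555 V.

0.056 V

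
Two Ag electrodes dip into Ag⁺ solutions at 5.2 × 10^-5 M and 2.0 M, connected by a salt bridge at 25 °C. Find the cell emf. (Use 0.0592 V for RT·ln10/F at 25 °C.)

0.27 V

Both half-cells are Ag⁺/Ag, so E°_cell = 0. The concentrated side is the cathode; the cell reaction moves Ag⁺ from high to low concentration with n = 1.
Q = [Ag⁺]_dilute/[Ag⁺]_conc = 5.2 × 10^-5/2.0 = 2.6 × 10^-5.
E = 0 − (0.0592/1) log Q = −(0.0592/1)(-4.585) = 0.2714 V.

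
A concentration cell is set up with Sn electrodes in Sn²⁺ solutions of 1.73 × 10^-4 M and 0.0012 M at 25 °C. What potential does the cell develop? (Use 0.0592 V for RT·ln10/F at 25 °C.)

0.025 V

Both half-cells are Sn²⁺/Sn, so E°_cell = 0. The concentrated side is the cathode; the cell reaction moves Sn²⁺ from high to low concentration with n = 2.
Q = [Sn²⁺]_dilute/[Sn²⁺]_conc = 1.73 × 10^-4/0.0012 = 0.144.
E = 0 − (0.0592/2) log Q = −(0.0592/2)(-0.841) = 0.0249 V.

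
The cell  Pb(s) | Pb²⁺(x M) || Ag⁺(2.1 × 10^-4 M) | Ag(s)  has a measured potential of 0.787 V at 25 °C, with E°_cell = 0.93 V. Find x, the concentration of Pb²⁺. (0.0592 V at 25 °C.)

From the Nernst equation, log Q = n(E° − E)/0.0592 = 2(0.93 − 0.787)/0.0592 = 4.831, so Q = 6.78 × 10^4.
With Q = [Pb²⁺]/[Ag⁺]^2 and the known concentrations, [Pb²⁺] in the numerator gives [Pb²⁺] = 0.003 M.

0.003 M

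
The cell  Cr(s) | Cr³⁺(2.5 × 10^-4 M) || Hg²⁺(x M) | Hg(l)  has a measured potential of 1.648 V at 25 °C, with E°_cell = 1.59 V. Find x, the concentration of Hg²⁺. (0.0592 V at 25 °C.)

0.36 M

From the Nernst equation, log Q = n(E° − E)/0.0592 = 6(1.59 − 1.648)/0.0592 = -5.878, so Q = 1.32 × 10^-6.
With Q = [Cr³⁺]^2/[Hg²⁺]^3 and the known concentrations, [Hg²⁺]^3 in the denominator gives [Hg²⁺] = 0.36 M.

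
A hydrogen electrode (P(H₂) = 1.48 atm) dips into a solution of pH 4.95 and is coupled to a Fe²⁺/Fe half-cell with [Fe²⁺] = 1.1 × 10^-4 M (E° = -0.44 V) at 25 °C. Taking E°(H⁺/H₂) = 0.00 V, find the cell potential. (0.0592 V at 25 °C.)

The hydrogen couple is the cathode, so E°_cell = 0.44 V; n = 2.
[H⁺] = 10^(−4.95) = 1.1 × 10^-5 M, and Q = [Fe²⁺]·P(H₂) / [H⁺]^2 = 1.29 × 10^6.
E = E° − (0.0592/2) log Q = 0.44 − (0.0592/2)(6.112) = 0.259 V.

0.26 V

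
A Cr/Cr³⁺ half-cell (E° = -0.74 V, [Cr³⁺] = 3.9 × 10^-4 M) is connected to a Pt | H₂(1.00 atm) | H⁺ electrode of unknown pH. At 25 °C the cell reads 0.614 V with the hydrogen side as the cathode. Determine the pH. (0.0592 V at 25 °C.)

pH = 3.26

E°_cell = 0.74 V and n = 6.
log Q = n(E° − E)/0.0592 = 6×(0.74 − 0.614)/0.0592 = 12.770.
With Q = [Cr³⁺]^2·P(H₂)^3 / [H⁺]^6, solving for [H⁺] gives log[H⁺] = -3.265, so pH = 3.26.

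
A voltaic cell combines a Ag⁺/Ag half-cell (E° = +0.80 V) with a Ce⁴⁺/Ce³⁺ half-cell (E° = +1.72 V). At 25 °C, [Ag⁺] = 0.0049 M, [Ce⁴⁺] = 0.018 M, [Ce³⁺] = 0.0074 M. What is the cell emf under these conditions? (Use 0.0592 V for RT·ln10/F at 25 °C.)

1.08 V

The Ce⁴⁺/Ce³⁺ couple has the higher reduction potential and acts as the cathode, so E°_cell = +1.72 − (+0.80) = 0.92 V.
Balancing electrons gives n = 1; the reaction quotient is Q = [Ag⁺]·[Ce³⁺]/[Ce⁴⁺] = 0.00201.
At 25 °C, E = E° − (0.0592/n) log Q = 0.92 − (0.0592/1)(-2.696) = 0.920 + 0.160 = 1.080 V.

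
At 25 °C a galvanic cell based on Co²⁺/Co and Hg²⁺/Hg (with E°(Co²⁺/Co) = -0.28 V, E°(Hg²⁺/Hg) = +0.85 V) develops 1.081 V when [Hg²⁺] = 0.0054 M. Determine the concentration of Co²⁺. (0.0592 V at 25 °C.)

0.24 M

From the Nernst equation, log Q = n(E° − E)/0.0592 = 2(1.13 − 1.081)/0.0592 = 1.655, so Q = 45.2.
With Q = [Co²⁺]/[Hg²⁺] and the known concentrations, [Co²⁺] in the numerator gives [Co²⁺] = 0.24 M.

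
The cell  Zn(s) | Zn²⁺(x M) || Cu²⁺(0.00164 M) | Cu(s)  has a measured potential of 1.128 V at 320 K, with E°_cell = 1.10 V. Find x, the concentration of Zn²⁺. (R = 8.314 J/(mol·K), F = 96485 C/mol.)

2.2 × 10^-4 M

From the Nernst equation, ln Q = nF(E° − E)/RT = 2×96485×(1.10 − 1.128)/(8.314×320) = -2.031, so Q = 0.131.
With Q = [Zn²⁺]/[Cu²⁺] and the known concentrations, [Zn²⁺] in the numerator gives [Zn²⁺] = 2.2 × 10^-4 M.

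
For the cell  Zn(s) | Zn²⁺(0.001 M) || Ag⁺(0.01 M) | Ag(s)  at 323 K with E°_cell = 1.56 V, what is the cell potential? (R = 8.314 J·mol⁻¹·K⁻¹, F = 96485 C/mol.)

Balancing electrons gives n = 2; the reaction quotient is Q = [Zn²⁺]/[Ag⁺]^2 = 10.0.
E = E° − (RT/nF) ln Q = 1.56 − (8.314×323)/(2×96485) × (2.303) = 1.560 − 0.032 = 1.528 V.

1.53 V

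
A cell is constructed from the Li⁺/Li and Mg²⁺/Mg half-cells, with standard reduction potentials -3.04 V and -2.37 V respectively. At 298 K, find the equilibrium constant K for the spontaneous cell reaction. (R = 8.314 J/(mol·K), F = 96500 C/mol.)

E°_cell = -2.37 − (-3.04) = 0.67 V, with n = 2 electrons transferred.
At equilibrium E = 0, so the Nernst equation gives ln K = nFE°/RT = (2)(96500)(0.67)/((8.314)(298)) = 52.19.
K = e^52.19 = 4.6 × 10^22.

4.6 × 10^22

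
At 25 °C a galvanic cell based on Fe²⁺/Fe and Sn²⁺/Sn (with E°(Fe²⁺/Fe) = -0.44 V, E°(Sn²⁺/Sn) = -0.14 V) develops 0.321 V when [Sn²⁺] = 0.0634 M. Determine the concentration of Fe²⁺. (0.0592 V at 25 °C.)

0.012 M

From the Nernst equation, log Q = n(E° − E)/0.0592 = 2(0.30 − 0.321)/0.0592 = -0.709, so Q = 0.195.
With Q = [Fe²⁺]/[Sn²⁺] and the known concentrations, [Fe²⁺] in the numerator gives [Fe²⁺] = 0.012 M.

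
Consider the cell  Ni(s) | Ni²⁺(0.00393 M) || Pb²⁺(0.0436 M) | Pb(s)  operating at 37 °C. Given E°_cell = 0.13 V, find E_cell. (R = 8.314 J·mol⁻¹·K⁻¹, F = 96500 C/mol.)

Balancing electrons gives n = 2; the reaction quotient is Q = [Ni²⁺]/[Pb²⁺] = 0.0901.
E = E° − (RT/nF) ln Q = 0.13 − (8.314×310)/(2×96500) × (-2.406) = 0.130 + 0.032 = 0.162 V.

0.162 V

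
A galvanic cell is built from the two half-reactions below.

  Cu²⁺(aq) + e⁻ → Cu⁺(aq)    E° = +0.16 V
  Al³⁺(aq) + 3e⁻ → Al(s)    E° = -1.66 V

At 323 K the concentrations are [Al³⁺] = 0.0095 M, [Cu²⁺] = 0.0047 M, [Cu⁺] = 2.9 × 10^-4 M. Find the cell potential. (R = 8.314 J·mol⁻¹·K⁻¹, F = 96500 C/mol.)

1.94 V

The Cu²⁺/Cu⁺ couple has the higher reduction potential and acts as the cathode, so E°_cell = +0.16 − (-1.66) = 1.82 V.
Balancing electrons gives n = 3; the reaction quotient is Q = [Al³⁺]·[Cu⁺]^3/[Cu²⁺]^3 = 2.23 × 10^-6.
E = E° − (RT/nF) ln Q = 1.82 − (8.314×323)/(3×96500) × (-13.013) = 1.820 + 0.121 = 1.941 V.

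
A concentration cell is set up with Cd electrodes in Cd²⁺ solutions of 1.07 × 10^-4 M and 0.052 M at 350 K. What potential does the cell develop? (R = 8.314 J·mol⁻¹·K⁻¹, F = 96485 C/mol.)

Both half-cells are Cd²⁺/Cd, so E°_cell = 0. The concentrated side is the cathode; the cell reaction moves Cd²⁺ from high to low concentration with n = 2.
Q = [Cd²⁺]_dilute/[Cd²⁺]_conc = 1.07 × 10^-4/0.052 = 0.00206.
E = 0 − (RT/nF) ln Q = −((8.314×350)/(2×96485))(-6.186) = 0.0933 V.

0.093 V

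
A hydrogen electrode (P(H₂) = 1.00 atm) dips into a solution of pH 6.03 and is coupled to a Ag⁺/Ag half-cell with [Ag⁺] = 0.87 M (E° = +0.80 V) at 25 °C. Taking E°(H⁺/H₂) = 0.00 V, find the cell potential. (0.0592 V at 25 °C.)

1.15 V

The Ag⁺/Ag couple is the cathode, so E°_cell = 0.80 V; n = 2.
[H⁺] = 10^(−6.03) = 9.3 × 10^-7 M, and Q = [H⁺]^2 / ([Ag⁺]^2·P(H₂)) = 1.15 × 10^-12.
E = E° − (0.0592/2) log Q = 0.80 − (0.0592/2)(-11.939) = 1.153 V.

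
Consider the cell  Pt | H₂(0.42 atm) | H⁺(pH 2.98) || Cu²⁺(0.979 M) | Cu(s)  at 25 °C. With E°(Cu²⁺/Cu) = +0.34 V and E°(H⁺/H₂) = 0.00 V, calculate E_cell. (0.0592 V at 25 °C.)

The Cu²⁺/Cu couple is the cathode, so E°_cell = 0.34 V; n = 2.
[H⁺] = 10^(−2.98) = 0.0010 M, and Q = [H⁺]^2 / ([Cu²⁺]·P(H₂)) = 2.67 × 10^-6.
E = E° − (0.0592/2) log Q = 0.34 − (0.0592/2)(-5.574) = 0.505 V.

0.50 V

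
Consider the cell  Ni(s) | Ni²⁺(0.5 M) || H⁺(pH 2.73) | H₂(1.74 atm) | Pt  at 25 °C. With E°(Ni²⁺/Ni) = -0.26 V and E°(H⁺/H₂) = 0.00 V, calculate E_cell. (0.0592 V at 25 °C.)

The hydrogen couple is the cathode, so E°_cell = 0.26 V; n = 2.
[H⁺] = 10^(−2.73) = 0.0019 M, and Q = [Ni²⁺]·P(H₂) / [H⁺]^2 = 2.51 × 10^5.
E = E° − (0.0592/2) log Q = 0.26 − (0.0592/2)(5.400) = 0.100 V.

0.10 V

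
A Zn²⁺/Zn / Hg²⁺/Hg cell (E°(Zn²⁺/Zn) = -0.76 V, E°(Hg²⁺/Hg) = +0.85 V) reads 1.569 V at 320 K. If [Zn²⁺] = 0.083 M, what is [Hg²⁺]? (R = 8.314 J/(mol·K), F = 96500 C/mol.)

0.0042 M

From the Nernst equation, ln Q = nF(E° − E)/RT = 2×96500×(1.61 − 1.569)/(8.314×320) = 2.974, so Q = 19.6.
With Q = [Zn²⁺]/[Hg²⁺] and the known concentrations, [Hg²⁺] in the denominator gives [Hg²⁺] = 0.0042 M.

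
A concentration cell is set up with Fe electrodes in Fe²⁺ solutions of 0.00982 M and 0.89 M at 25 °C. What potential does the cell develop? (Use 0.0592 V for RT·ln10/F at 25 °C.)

Both half-cells are Fe²⁺/Fe, so E°_cell = 0. The concentrated side is the cathode; the cell reaction moves Fe²⁺ from high to low concentration with n = 2.
Q = [Fe²⁺]_dilute/[Fe²⁺]_conc = 0.00982/0.89 = 0.0110.
E = 0 − (0.0592/2) log Q = −(0.0592/2)(-1.957) = 0.0579 V.

0.058 V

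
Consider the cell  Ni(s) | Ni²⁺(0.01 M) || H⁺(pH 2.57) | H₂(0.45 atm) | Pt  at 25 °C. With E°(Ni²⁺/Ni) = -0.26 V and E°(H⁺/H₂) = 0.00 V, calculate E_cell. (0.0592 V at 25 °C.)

The hydrogen couple is the cathode, so E°_cell = 0.26 V; n = 2.
[H⁺] = 10^(−2.57) = 0.0027 M, and Q = [Ni²⁺]·P(H₂) / [H⁺]^2 = 621.
E = E° − (0.0592/2) log Q = 0.26 − (0.0592/2)(2.793) = 0.177 V.

0.18 V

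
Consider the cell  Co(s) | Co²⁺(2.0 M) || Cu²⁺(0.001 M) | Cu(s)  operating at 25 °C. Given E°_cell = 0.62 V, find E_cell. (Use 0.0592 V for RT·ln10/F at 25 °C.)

0.522 V

Balancing electrons gives n = 2; the reaction quotient is Q = [Co²⁺]/[Cu²⁺] = 2000.
At 25 °C, E = E° − (0.0592/n) log Q = 0.62 − (0.0592/2)(3.301) = 0.620 − 0.098 = 0.522 V.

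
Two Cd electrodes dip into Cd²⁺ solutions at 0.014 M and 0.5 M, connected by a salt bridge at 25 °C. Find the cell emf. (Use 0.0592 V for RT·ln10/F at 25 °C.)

0.046 V

Both half-cells are Cd²⁺/Cd, so E°_cell = 0. The concentrated side is the cathode; the cell reaction moves Cd²⁺ from high to low concentration with n = 2.
Q = [Cd²⁺]_dilute/[Cd²⁺]_conc = 0.014/0.5 = 0.0280.
E = 0 − (0.0592/2) log Q = −(0.0592/2)(-1.553) = 0.0460 V.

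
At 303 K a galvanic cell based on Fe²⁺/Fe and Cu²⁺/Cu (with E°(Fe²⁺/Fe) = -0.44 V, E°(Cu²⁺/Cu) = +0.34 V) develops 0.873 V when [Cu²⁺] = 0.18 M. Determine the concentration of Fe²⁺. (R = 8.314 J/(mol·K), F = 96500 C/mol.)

From the Nernst equation, ln Q = nF(E° − E)/RT = 2×96500×(0.78 − 0.873)/(8.314×303) = -7.125, so Q = 8.05 × 10^-4.
With Q = [Fe²⁺]/[Cu²⁺] and the known concentrations, [Fe²⁺] in the numerator gives [Fe²⁺] = 1.4 × 10^-4 M.

1.4 × 10^-4 M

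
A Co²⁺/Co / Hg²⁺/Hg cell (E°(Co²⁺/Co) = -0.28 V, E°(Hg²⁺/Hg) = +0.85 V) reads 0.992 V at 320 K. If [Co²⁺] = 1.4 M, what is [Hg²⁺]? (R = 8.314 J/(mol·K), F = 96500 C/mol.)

From the Nernst equation, ln Q = nF(E° − E)/RT = 2×96500×(1.13 − 0.992)/(8.314×320) = 10.011, so Q = 2.23 × 10^4.
With Q = [Co²⁺]/[Hg²⁺] and the known concentrations, [Hg²⁺] in the denominator gives [Hg²⁺] = 6.3 × 10^-5 M.

6.3 × 10^-5 M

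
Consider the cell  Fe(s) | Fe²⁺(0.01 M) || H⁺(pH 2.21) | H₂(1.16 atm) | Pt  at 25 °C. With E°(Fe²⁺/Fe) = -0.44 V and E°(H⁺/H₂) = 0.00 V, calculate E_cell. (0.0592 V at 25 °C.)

0.37 V

The hydrogen couple is the cathode, so E°_cell = 0.44 V; n = 2.
[H⁺] = 10^(−2.21) = 0.0062 M, and Q = [Fe²⁺]·P(H₂) / [H⁺]^2 = 305.
E = E° − (0.0592/2) log Q = 0.44 − (0.0592/2)(2.484) = 0.366 V.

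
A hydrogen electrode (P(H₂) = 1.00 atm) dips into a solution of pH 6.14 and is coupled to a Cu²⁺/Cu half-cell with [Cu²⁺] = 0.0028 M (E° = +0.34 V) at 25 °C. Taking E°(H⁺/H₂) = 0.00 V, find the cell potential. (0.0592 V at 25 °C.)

0.63 V

The Cu²⁺/Cu couple is the cathode, so E°_cell = 0.34 V; n = 2.
[H⁺] = 10^(−6.14) = 7.2 × 10^-7 M, and Q = [H⁺]^2 / ([Cu²⁺]·P(H₂)) = 1.87 × 10^-10.
E = E° − (0.0592/2) log Q = 0.34 − (0.0592/2)(-9.727) = 0.628 V.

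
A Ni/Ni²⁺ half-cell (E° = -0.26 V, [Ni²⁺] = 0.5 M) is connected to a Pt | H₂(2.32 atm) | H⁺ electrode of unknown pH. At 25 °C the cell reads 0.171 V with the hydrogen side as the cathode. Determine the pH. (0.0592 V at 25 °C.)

pH = 1.47

E°_cell = 0.26 V and n = 2.
log Q = n(E° − E)/0.0592 = 2×(0.26 − 0.171)/0.0592 = 3.007.
With Q = [Ni²⁺]·P(H₂) / [H⁺]^2, solving for [H⁺] gives log[H⁺] = -1.471, so pH = 1.47.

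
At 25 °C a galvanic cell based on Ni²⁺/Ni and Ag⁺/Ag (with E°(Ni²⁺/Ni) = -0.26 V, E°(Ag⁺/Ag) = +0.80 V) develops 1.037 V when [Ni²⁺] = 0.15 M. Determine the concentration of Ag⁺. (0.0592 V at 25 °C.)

0.16 M

From the Nernst equation, log Q = n(E° − E)/0.0592 = 2(1.06 − 1.037)/0.0592 = 0.777, so Q = 5.98.
With Q = [Ni²⁺]/[Ag⁺]^2 and the known concentrations, [Ag⁺]^2 in the denominator gives [Ag⁺] = 0.16 M.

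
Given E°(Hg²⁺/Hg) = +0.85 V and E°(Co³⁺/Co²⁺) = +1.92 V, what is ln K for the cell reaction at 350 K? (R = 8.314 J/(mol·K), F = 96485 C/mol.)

E°_cell = +1.92 − (+0.85) = 1.07 V, with n = 2 electrons transferred.
At equilibrium E = 0, so the Nernst equation gives ln K = nFE°/RT = (2)(96485)(1.07)/((8.314)(350)) = 70.96.

ln K = 71.0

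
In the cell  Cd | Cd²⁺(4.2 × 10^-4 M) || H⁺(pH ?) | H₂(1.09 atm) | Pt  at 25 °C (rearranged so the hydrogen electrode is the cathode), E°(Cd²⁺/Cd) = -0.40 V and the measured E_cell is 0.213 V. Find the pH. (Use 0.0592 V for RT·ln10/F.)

pH = 4.83

E°_cell = 0.40 V and n = 2.
log Q = n(E° − E)/0.0592 = 2×(0.40 − 0.213)/0.0592 = 6.318.
With Q = [Cd²⁺]·P(H₂) / [H⁺]^2, solving for [H⁺] gives log[H⁺] = -4.828, so pH = 4.83.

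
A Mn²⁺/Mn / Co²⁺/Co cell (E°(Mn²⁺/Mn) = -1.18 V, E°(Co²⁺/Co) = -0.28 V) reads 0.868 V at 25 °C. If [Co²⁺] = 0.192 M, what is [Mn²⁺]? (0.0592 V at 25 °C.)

2.3 M

From the Nernst equation, log Q = n(E° − E)/0.0592 = 2(0.90 − 0.868)/0.0592 = 1.081, so Q = 12.1.
With Q = [Mn²⁺]/[Co²⁺] and the known concentrations, [Mn²⁺] in the numerator gives [Mn²⁺] = 2.3 M.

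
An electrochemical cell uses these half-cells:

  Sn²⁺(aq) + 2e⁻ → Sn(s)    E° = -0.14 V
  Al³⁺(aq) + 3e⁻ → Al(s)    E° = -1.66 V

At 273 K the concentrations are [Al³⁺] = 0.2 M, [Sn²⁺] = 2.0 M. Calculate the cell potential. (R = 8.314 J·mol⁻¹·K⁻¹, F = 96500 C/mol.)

The Sn²⁺/Sn couple has the higher reduction potential and acts as the cathode, so E°_cell = -0.14 − (-1.66) = 1.52 V.
Balancing electrons gives n = 6; the reaction quotient is Q = [Al³⁺]^2/[Sn²⁺]^3 = 0.00500.
E = E° − (RT/nF) ln Q = 1.52 − (8.314×273)/(6×96500) × (-5.298) = 1.520 + 0.021 = 1.541 V.

1.54 V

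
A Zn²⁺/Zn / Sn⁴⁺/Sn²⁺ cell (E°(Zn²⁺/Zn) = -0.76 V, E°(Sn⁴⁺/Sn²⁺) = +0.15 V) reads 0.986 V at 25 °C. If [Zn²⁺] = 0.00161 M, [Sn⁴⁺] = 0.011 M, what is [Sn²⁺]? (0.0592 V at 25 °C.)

From the Nernst equation, log Q = n(E° − E)/0.0592 = 2(0.91 − 0.986)/0.0592 = -2.568, so Q = 0.00271.
With Q = [Zn²⁺]·[Sn²⁺]/[Sn⁴⁺] and the known concentrations, [Sn²⁺] in the numerator gives [Sn²⁺] = 0.018 M.

0.018 M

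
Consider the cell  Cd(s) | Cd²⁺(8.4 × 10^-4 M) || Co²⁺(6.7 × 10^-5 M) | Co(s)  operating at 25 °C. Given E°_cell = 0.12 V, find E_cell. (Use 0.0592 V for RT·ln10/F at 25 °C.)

0.087 V

Balancing electrons gives n = 2; the reaction quotient is Q = [Cd²⁺]/[Co²⁺] = 12.5.
At 25 °C, E = E° − (0.0592/n) log Q = 0.12 − (0.0592/2)(1.098) = 0.120 − 0.033 = 0.087 V.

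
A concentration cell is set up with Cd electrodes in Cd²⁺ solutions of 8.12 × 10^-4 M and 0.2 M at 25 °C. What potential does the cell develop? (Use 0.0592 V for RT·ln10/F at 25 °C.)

0.071 V

Both half-cells are Cd²⁺/Cd, so E°_cell = 0. The concentrated side is the cathode; the cell reaction moves Cd²⁺ from high to low concentration with n = 2.
Q = [Cd²⁺]_dilute/[Cd²⁺]_conc = 8.12 × 10^-4/0.2 = 0.00406.
E = 0 − (0.0592/2) log Q = −(0.0592/2)(-2.391) = 0.0708 V.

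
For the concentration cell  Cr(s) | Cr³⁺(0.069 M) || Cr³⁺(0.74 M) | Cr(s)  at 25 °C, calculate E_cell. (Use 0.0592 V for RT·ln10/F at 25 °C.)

0.020 V

Both half-cells are Cr³⁺/Cr, so E°_cell = 0. The concentrated side is the cathode; the cell reaction moves Cr³⁺ from high to low concentration with n = 3.
Q = [Cr³⁺]_dilute/[Cr³⁺]_conc = 0.069/0.74 = 0.0932.
E = 0 − (0.0592/3) log Q = −(0.0592/3)(-1.030) = 0.0203 V.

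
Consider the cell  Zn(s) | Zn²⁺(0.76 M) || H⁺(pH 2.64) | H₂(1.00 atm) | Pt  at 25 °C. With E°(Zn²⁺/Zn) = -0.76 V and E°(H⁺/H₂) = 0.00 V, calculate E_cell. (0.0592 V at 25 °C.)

0.61 V

The hydrogen couple is the cathode, so E°_cell = 0.76 V; n = 2.
[H⁺] = 10^(−2.64) = 0.0023 M, and Q = [Zn²⁺]·P(H₂) / [H⁺]^2 = 1.45 × 10^5.
E = E° − (0.0592/2) log Q = 0.76 − (0.0592/2)(5.161) = 0.607 V.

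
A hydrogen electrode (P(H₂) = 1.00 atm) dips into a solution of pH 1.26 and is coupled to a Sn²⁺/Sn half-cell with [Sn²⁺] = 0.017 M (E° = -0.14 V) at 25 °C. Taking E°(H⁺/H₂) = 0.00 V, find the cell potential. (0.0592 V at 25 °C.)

0.12 V

The hydrogen couple is the cathode, so E°_cell = 0.14 V; n = 2.
[H⁺] = 10^(−1.26) = 0.055 M, and Q = [Sn²⁺]·P(H₂) / [H⁺]^2 = 5.63.
E = E° − (0.0592/2) log Q = 0.14 − (0.0592/2)(0.750) = 0.118 V.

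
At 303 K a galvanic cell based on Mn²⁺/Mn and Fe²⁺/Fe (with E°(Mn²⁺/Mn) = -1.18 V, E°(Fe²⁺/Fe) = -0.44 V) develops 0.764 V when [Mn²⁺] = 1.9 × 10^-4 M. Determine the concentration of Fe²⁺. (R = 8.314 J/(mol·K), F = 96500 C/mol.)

From the Nernst equation, ln Q = nF(E° − E)/RT = 2×96500×(0.74 − 0.764)/(8.314×303) = -1.839, so Q = 0.159.
With Q = [Mn²⁺]/[Fe²⁺] and the known concentrations, [Fe²⁺] in the denominator gives [Fe²⁺] = 0.0012 M.

0.0012 M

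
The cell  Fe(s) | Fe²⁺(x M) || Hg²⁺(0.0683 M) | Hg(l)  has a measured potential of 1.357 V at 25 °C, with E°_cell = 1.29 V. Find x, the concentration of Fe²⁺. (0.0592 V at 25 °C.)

From the Nernst equation, log Q = n(E° − E)/0.0592 = 2(1.29 − 1.357)/0.0592 = -2.264, so Q = 0.00545.
With Q = [Fe²⁺]/[Hg²⁺] and the known concentrations, [Fe²⁺] in the numerator gives [Fe²⁺] = 3.7 × 10^-4 M.

3.7 × 10^-4 M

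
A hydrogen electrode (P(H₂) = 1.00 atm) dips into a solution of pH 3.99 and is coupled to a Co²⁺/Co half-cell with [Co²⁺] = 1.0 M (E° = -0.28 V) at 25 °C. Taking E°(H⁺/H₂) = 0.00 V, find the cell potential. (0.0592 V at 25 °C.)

The hydrogen couple is the cathode, so E°_cell = 0.28 V; n = 2.
[H⁺] = 10^(−3.99) = 1 × 10^-4 M, and Q = [Co²⁺]·P(H₂) / [H⁺]^2 = 9.55 × 10^7.
E = E° − (0.0592/2) log Q = 0.28 − (0.0592/2)(7.980) = 0.044 V.

0.044 V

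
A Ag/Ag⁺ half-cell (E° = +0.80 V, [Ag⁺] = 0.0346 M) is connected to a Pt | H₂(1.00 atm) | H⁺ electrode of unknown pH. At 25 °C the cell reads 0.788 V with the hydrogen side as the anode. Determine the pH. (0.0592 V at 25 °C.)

E°_cell = 0.80 V and n = 2.
log Q = n(E° − E)/0.0592 = 2×(0.80 − 0.788)/0.0592 = 0.405.
With Q = [H⁺]^2 / ([Ag⁺]^2·P(H₂)), solving for [H⁺] gives log[H⁺] = -1.258, so pH = 1.26.

pH = 1.26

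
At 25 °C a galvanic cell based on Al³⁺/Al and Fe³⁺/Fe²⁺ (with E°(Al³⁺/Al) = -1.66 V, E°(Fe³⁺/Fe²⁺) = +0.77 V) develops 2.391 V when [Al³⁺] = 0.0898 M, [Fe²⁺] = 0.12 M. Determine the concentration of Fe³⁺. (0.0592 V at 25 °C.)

From the Nernst equation, log Q = n(E° − E)/0.0592 = 3(2.43 − 2.391)/0.0592 = 1.976, so Q = 94.7.
With Q = [Al³⁺]·[Fe²⁺]^3/[Fe³⁺]^3 and the known concentrations, [Fe³⁺]^3 in the denominator gives [Fe³⁺] = 0.012 M.

0.012 M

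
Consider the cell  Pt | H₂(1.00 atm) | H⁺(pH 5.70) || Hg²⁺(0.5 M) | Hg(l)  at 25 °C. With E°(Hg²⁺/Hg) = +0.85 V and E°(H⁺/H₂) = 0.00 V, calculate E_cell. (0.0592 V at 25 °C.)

The Hg²⁺/Hg couple is the cathode, so E°_cell = 0.85 V; n = 2.
[H⁺] = 10^(−5.70) = 2 × 10^-6 M, and Q = [H⁺]^2 / ([Hg²⁺]·P(H₂)) = 7.96 × 10^-12.
E = E° − (0.0592/2) log Q = 0.85 − (0.0592/2)(-11.099) = 1.179 V.

1.18 V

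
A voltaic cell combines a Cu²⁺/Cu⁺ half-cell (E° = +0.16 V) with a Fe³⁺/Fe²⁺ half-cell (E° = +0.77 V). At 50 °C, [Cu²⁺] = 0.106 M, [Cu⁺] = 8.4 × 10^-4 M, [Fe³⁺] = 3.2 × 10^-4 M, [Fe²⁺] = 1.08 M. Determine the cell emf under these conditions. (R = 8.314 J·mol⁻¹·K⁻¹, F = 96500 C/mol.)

The Fe³⁺/Fe²⁺ couple has the higher reduction potential and acts as the cathode, so E°_cell = +0.77 − (+0.16) = 0.61 V.
Balancing electrons gives n = 1; the reaction quotient is Q = [Cu²⁺]·[Fe²⁺]/([Cu⁺]·[Fe³⁺]) = 4.26 × 10^5.
E = E° − (RT/nF) ln Q = 0.61 − (8.314×323)/(1×96500) × (12.962) = 0.610 − 0.361 = 0.249 V.

0.249 V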